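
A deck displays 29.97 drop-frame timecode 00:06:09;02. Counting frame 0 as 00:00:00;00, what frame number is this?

11060

As if non-drop at 30 labels/s: (0 × 3600 + 6 × 60 + 9) × 30 + 2 = 11072.
Minute boundaries passed: 6; those not divisible by 10: 6 − 0 = 6; dropped labels = 2 × 6 = 12.
Actual frame index = 11072 − 12 = 11060.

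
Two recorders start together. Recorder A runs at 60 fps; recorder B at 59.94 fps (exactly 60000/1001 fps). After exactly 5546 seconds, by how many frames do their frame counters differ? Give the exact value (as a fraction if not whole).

A emits 60 × 5546 = 332760 frames; B emits 60000/1001 × 5546 = 332760000/1001.
Difference = 332760/1001 frames (≈ 332.4276); B is behind A.

332760/1001 frames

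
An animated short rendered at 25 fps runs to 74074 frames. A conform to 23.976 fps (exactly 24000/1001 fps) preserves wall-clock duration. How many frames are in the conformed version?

71040 frames

Target frames = source frames × (target rate / source rate) = 74074 × (24000/1001)/(25) = 74074 × 960/1001 = 71040.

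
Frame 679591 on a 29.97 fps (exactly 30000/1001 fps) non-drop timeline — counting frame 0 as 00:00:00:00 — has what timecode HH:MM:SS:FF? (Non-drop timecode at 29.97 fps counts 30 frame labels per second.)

06:17:33:01

679591 ÷ 30 = 22653 full seconds, remainder 1 frame.
22653 s = 6 h 17 min 33 s.
Timecode: 06:17:33:01.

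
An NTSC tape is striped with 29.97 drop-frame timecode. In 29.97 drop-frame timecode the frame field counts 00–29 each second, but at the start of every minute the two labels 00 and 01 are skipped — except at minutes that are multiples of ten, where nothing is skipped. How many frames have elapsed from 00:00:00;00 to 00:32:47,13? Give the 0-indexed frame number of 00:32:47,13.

58965

Complete 10-minute blocks: 3, each 17982 frames → 53946.
Remaining 2 whole minutes in the current block: 1800 + 1 × 1798 = 3598 frames.
Within the current minute: 47 × 30 + 13 − 2 = 1421 (labels ;00/;01 skipped at this minute). Total = 53946 + 3598 + 1421 = 58965.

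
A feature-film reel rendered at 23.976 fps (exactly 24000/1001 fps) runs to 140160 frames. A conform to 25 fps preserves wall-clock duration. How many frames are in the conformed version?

146146 frames

Target frames = source frames × (target rate / source rate) = 140160 × (25)/(24000/1001) = 140160 × 1001/960 = 146146.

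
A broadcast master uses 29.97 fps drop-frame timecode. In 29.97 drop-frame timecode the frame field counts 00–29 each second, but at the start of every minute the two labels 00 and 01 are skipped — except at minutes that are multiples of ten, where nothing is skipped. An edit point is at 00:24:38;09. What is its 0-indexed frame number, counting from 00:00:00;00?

Complete 10-minute blocks: 2, each 17982 frames → 35964.
Remaining 4 whole minutes in the current block: 1800 + 3 × 1798 = 7194 frames.
Within the current minute: 38 × 30 + 9 − 2 = 1147 (labels ;00/;01 skipped at this minute). Total = 35964 + 7194 + 1147 = 44305.

44305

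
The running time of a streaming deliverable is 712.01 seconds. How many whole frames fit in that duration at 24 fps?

17088 frames

Frames = 712.01 × 24 = 427206/25 ≈ 17088.2400.
Complete frames: 17088.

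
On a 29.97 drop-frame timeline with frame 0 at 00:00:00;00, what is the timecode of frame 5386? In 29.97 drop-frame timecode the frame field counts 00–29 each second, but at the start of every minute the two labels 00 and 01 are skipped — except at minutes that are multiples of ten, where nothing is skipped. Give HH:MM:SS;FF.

Each 10-minute DF block holds 10 × 60 × 30 − 9 × 2 = 17982 frames. 5386 ÷ 17982 → 0 full blocks, remainder 5386.
Within the partial block the first minute is 1800 frames and each further minute 1798, so 2 further minute boundaries passed. Total skipped labels = 18 × 0 + 2 × 2 = 4.
Non-drop label index = 5386 + 4 = 5390; at 30 labels/s that is 00:02:59:20, i.e. DF 00:02:59;20.

00:02:59;20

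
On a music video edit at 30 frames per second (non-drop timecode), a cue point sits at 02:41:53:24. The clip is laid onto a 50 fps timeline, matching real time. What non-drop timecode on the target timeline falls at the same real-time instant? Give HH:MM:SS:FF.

Source frame index: (2×3600 + 41×60 + 53) × 30 + 24 = 291414.
Real time: 291414 / (30) = 48569/5 s.
Target frame: (48569/5) × (50) = 485690.
At 50 labels/s: frame 485690 → 02:41:53:40.

02:41:53:40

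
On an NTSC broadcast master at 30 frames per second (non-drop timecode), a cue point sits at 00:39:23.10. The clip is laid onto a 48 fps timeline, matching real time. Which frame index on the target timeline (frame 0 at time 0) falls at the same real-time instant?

frame 113440

Source frame index: (0×3600 + 39×60 + 23) × 30 + 10 = 70900.
Real time: 70900 / (30) = 7090/3 s.
Target frame: (7090/3) × (48) = 113440.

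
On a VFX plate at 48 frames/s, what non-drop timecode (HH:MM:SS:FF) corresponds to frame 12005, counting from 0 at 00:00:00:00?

12005 ÷ 48 = 250 full seconds, remainder 5 frames.
250 s = 0 h 4 min 10 s.
Timecode: 00:04:10:05.

00:04:10:05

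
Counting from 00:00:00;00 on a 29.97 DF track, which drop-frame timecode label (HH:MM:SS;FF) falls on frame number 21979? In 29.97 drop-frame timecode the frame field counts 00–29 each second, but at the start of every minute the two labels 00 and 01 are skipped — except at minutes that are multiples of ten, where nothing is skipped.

00:12:13;11

Each 10-minute DF block holds 10 × 60 × 30 − 9 × 2 = 17982 frames. 21979 ÷ 17982 → 1 full block, remainder 3997.
Within the partial block the first minute is 1800 frames and each further minute 1798, so 2 further minute boundaries passed. Total skipped labels = 18 × 1 + 2 × 2 = 22.
Non-drop label index = 21979 + 22 = 22001; at 30 labels/s that is 00:12:13:11, i.e. DF 00:12:13;11.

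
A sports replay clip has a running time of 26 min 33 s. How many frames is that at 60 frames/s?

95580 frames

26 min 33 s = 1593 s.
Frames = 1593 × 60 = 95580.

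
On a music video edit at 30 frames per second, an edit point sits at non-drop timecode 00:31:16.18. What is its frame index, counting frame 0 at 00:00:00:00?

Total seconds to the label: (0 × 3600 + 31 × 60 + 16) = 1876.
Frame index = 1876 × 30 + 18 = 56298.

56298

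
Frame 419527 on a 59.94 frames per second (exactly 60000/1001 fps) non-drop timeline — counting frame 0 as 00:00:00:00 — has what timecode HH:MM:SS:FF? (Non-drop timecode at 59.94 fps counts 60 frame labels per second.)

419527 ÷ 60 = 6992 full seconds, remainder 7 frames.
6992 s = 1 h 56 min 32 s.
Timecode: 01:56:32:07.

01:56:32:07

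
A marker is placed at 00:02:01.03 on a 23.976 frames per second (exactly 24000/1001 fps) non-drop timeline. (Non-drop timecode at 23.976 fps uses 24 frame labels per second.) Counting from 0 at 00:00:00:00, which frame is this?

Total seconds to the label: (0 × 3600 + 2 × 60 + 1) = 121.
Frame index = 121 × 24 + 3 = 2907.

2907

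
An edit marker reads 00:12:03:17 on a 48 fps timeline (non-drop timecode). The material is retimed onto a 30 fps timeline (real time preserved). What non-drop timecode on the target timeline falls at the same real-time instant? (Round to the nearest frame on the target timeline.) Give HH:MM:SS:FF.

Source frame index: (0×3600 + 12×60 + 3) × 48 + 17 = 34721.
Real time: 34721 / (48) = 34721/48 s.
Target frame: (34721/48) × (30) = 173605/8 ≈ 21700.625 → 21701.
At 30 labels/s: frame 21701 → 00:12:03:11.

00:12:03:11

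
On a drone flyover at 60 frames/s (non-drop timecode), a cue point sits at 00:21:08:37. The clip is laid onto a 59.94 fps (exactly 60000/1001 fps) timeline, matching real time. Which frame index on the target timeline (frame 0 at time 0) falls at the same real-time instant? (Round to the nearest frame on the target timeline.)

Source frame index: (0×3600 + 21×60 + 8) × 60 + 37 = 76117.
Real time: 76117 / (60) = 76117/60 s.
Target frame: (76117/60) × (60000/1001) = 76117000/1001 ≈ 76040.959 → 76041.

frame 76041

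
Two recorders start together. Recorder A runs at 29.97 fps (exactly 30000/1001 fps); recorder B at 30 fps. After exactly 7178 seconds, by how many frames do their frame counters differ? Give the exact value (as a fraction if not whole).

215340/1001 frames

A emits 30000/1001 × 7178 = 215340000/1001 frames; B emits 30 × 7178 = 215340.
Difference = 215340/1001 frames (≈ 215.1249); B is ahead of A.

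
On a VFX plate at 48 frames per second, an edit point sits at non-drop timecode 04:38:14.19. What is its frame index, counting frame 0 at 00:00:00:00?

Total seconds to the label: (4 × 3600 + 38 × 60 + 14) = 16694.
Frame index = 16694 × 48 + 19 = 801331.

frame 801331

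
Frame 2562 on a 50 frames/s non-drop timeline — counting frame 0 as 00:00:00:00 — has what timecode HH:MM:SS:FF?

2562 ÷ 50 = 51 full seconds, remainder 12 frames.
51 s = 0 h 0 min 51 s.
Timecode: 00:00:51:12.

00:00:51:12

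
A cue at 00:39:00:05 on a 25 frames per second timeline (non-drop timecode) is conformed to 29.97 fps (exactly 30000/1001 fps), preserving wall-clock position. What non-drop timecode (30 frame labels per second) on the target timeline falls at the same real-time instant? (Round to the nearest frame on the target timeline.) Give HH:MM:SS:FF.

Source frame index: (0×3600 + 39×60 + 0) × 25 + 5 = 58505.
Real time: 58505 / (25) = 11701/5 s.
Target frame: (11701/5) × (30000/1001) = 70206000/1001 ≈ 70135.864 → 70136.
At 30 labels/s: frame 70136 → 00:38:57:26.

00:38:57:26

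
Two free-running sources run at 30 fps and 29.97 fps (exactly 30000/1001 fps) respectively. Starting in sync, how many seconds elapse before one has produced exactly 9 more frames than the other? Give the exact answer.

300.3 seconds

The gap grows by |30000/1001 − 30| = 30/1001 frames per second.
Time for a 9-frame gap: 9 ÷ (30/1001) = 300.3 s.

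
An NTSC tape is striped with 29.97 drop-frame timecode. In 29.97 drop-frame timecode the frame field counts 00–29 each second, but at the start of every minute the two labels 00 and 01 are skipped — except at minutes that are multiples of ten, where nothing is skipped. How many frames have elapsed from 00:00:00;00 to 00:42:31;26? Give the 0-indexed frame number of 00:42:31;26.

76480

Complete 10-minute blocks: 4, each 17982 frames → 71928.
Remaining 2 whole minutes in the current block: 1800 + 1 × 1798 = 3598 frames.
Within the current minute: 31 × 30 + 26 − 2 = 954 (labels ;00/;01 skipped at this minute). Total = 71928 + 3598 + 954 = 76480.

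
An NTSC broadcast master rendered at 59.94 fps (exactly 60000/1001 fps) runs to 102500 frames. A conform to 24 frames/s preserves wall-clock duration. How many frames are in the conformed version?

Target frames = source frames × (target rate / source rate) = 102500 × (24)/(60000/1001) = 102500 × 1001/2500 = 41041.

41041 frames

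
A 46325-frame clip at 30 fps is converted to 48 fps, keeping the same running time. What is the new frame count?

74120 frames

Target frames = source frames × (target rate / source rate) = 46325 × (48)/(30) = 46325 × 8/5 = 74120.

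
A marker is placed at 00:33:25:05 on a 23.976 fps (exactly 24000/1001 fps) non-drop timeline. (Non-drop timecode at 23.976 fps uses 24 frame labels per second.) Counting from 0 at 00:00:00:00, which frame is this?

Total seconds to the label: (0 × 3600 + 33 × 60 + 25) = 2005.
Frame index = 2005 × 24 + 5 = 48125.

48125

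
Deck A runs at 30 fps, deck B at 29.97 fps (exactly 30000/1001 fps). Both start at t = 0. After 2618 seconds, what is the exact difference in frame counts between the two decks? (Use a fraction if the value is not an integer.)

1020/13 frames

A emits 30 × 2618 = 78540 frames; B emits 30000/1001 × 2618 = 1020000/13.
Difference = 1020/13 frames (≈ 78.4615); B is behind A.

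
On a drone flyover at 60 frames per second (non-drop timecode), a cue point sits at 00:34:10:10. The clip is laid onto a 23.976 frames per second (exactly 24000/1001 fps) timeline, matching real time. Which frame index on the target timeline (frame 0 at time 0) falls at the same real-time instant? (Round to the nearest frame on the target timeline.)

frame 49155

Source frame index: (0×3600 + 34×60 + 10) × 60 + 10 = 123010.
Real time: 123010 / (60) = 12301/6 s.
Target frame: (12301/6) × (24000/1001) = 49204000/1001 ≈ 49154.845 → 49155.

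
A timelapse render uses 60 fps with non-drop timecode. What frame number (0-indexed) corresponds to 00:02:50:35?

Total seconds to the label: (0 × 3600 + 2 × 60 + 50) = 170.
Frame index = 170 × 60 + 35 = 10235.

frame 10235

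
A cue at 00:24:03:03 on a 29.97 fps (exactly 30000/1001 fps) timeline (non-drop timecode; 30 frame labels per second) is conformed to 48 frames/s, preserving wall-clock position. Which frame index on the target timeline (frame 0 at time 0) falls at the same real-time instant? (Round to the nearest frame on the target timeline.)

Source frame index: (0×3600 + 24×60 + 3) × 30 + 3 = 43293.
Real time: 43293 / (30000/1001) = 14445431/10000 s.
Target frame: (14445431/10000) × (48) = 43336293/625 ≈ 69338.069 → 69338.

frame 69338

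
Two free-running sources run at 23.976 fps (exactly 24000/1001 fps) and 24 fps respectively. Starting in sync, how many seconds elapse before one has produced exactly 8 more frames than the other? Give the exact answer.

The gap grows by |24 − 24000/1001| = 24/1001 frames per second.
Time for a 8-frame gap: 8 ÷ (24/1001) = 1001/3 s.

1001/3 seconds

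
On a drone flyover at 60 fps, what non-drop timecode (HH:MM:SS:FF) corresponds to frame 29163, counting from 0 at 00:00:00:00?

00:08:06:03

29163 ÷ 60 = 486 full seconds, remainder 3 frames.
486 s = 0 h 8 min 6 s.
Timecode: 00:08:06:03.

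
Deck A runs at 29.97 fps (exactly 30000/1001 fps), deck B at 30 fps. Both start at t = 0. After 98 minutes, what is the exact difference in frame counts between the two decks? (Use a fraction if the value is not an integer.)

25200/143 frames

98 min = 5880 s.
A emits 30000/1001 × 5880 = 25200000/143 frames; B emits 30 × 5880 = 176400.
Difference = 25200/143 frames (≈ 176.2238); B is ahead of A.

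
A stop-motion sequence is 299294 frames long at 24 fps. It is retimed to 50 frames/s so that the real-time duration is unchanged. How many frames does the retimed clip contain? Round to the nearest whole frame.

Frames at target rate = 299294 × (50) / (24) = 3741175/6 ≈ 623529.167.
Nearest whole frame: 623529.

623529 frames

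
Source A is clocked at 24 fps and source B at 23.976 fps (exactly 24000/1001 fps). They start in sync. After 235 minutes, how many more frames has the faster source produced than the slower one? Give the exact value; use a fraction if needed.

235 min = 14100 s.
A emits 24 × 14100 = 338400 frames; B emits 24000/1001 × 14100 = 338400000/1001.
Difference = 338400/1001 frames (≈ 338.0619); B is behind A.

338400/1001 frames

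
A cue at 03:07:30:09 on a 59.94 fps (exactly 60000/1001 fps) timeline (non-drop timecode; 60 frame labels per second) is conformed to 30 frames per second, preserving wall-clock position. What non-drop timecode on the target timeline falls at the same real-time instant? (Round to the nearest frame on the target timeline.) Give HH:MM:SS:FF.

Source frame index: (3×3600 + 7×60 + 30) × 60 + 9 = 675009.
Real time: 675009 / (60000/1001) = 225228003/20000 s.
Target frame: (225228003/20000) × (30) = 675684009/2000 ≈ 337842.004 → 337842.
At 30 labels/s: frame 337842 → 03:07:41:12.

03:07:41:12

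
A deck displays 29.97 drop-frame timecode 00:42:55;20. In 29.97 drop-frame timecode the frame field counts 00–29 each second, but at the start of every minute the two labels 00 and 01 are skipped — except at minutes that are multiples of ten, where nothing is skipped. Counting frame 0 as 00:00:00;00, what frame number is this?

77194

Complete 10-minute blocks: 4, each 17982 frames → 71928.
Remaining 2 whole minutes in the current block: 1800 + 1 × 1798 = 3598 frames.
Within the current minute: 55 × 30 + 20 − 2 = 1668 (labels ;00/;01 skipped at this minute). Total = 71928 + 3598 + 1668 = 77194.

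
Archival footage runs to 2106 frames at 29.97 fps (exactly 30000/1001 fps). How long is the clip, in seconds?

Running time = 2106 / (30000/1001) = 70.2702 s.

70.2702 seconds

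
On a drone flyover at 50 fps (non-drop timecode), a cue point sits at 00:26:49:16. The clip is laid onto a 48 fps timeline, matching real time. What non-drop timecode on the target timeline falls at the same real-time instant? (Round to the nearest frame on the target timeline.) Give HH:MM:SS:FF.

Source frame index: (0×3600 + 26×60 + 49) × 50 + 16 = 80466.
Real time: 80466 / (50) = 40233/25 s.
Target frame: (40233/25) × (48) = 1931184/25 ≈ 77247.360 → 77247.
At 48 labels/s: frame 77247 → 00:26:49:15.

00:26:49:15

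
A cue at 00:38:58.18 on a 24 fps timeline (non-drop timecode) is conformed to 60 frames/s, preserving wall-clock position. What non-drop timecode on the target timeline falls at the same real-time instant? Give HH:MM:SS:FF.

Source frame index: (0×3600 + 38×60 + 58) × 24 + 18 = 56130.
Real time: 56130 / (24) = 9355/4 s.
Target frame: (9355/4) × (60) = 140325.
At 60 labels/s: frame 140325 → 00:38:58:45.

00:38:58:45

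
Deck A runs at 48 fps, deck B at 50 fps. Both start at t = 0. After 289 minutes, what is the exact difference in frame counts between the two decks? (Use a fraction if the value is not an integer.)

34680 frames

289 min = 17340 s.
A emits 48 × 17340 = 832320 frames; B emits 50 × 17340 = 867000.
Difference = 34680 frames; B is ahead of A.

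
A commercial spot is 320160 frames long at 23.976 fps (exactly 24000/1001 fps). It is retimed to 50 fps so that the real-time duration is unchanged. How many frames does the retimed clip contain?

Target frames = source frames × (target rate / source rate) = 320160 × (50)/(24000/1001) = 320160 × 1001/480 = 667667.

667667 frames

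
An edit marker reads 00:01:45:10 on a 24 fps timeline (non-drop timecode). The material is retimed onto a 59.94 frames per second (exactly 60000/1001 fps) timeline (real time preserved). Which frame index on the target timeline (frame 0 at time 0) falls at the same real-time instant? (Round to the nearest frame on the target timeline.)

frame 6319

Source frame index: (0×3600 + 1×60 + 45) × 24 + 10 = 2530.
Real time: 2530 / (24) = 1265/12 s.
Target frame: (1265/12) × (60000/1001) = 575000/91 ≈ 6318.681 → 6319.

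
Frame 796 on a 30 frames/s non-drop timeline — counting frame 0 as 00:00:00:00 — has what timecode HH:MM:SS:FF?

796 ÷ 30 = 26 full seconds, remainder 16 frames.
26 s = 0 h 0 min 26 s.
Timecode: 00:00:26:16.

00:00:26:16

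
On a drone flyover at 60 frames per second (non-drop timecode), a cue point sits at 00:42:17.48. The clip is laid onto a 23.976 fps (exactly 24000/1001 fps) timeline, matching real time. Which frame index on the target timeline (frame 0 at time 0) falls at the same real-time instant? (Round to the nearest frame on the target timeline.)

frame 60846

Source frame index: (0×3600 + 42×60 + 17) × 60 + 48 = 152268.
Real time: 152268 / (60) = 12689/5 s.
Target frame: (12689/5) × (24000/1001) = 60907200/1001 ≈ 60846.354 → 60846.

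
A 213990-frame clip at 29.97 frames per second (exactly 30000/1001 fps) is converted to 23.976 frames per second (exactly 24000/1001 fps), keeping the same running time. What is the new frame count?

Target frames = source frames × (target rate / source rate) = 213990 × (24000/1001)/(30000/1001) = 213990 × 4/5 = 171192.

171192 frames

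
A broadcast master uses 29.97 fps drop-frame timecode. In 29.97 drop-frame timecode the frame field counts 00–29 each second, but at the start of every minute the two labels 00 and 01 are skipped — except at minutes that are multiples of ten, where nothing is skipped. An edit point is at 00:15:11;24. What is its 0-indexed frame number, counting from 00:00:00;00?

27326

Complete 10-minute blocks: 1, each 17982 frames → 17982.
Remaining 5 whole minutes in the current block: 1800 + 4 × 1798 = 8992 frames.
Within the current minute: 11 × 30 + 24 − 2 = 352 (labels ;00/;01 skipped at this minute). Total = 17982 + 8992 + 352 = 27326.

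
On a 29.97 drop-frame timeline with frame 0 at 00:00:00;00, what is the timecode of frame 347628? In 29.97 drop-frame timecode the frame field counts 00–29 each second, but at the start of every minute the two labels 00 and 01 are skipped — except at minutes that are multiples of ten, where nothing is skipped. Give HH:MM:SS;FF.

03:13:19;06

Ten DF minutes hold 17982 frames, so frame 347628 lies in block 19 (frames 341658–359639) with 5970 frames into that block.
The block's first minute is 1800 frames and the rest 1798 each; 5970 frames reaches minute 3, so 19 × 18 + 3 × 2 = 348 labels have been skipped so far.
Adding those back, label number 347628 + 348 = 347976 at 30 labels/s is 11599 s + 6 f = 3 h 13 min 19 s frame 6, i.e. 03:13:19;06.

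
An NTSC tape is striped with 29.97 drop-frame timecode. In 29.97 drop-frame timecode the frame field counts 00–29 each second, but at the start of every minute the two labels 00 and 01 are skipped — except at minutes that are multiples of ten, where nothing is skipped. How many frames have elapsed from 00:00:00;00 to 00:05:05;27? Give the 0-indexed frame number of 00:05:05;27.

9167

Complete 10-minute blocks: 0, each 17982 frames → 0.
Remaining 5 whole minutes in the current block: 1800 + 4 × 1798 = 8992 frames.
Within the current minute: 5 × 30 + 27 − 2 = 175 (labels ;00/;01 skipped at this minute). Total = 0 + 8992 + 175 = 9167.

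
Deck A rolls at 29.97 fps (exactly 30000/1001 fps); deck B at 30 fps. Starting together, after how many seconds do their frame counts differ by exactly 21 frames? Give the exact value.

700.7 seconds

The gap grows by |30 − 30000/1001| = 30/1001 frames per second.
Time for a 21-frame gap: 21 ÷ (30/1001) = 700.7 s.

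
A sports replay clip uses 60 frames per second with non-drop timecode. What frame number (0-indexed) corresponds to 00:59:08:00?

Total seconds to the label: (0 × 3600 + 59 × 60 + 8) = 3548.
Frame index = 3548 × 60 + 0 = 212880.

frame 212880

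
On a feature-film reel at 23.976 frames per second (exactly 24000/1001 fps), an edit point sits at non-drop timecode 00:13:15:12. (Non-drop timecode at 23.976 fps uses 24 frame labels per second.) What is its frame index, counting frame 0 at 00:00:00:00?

19092

Total seconds to the label: (0 × 3600 + 13 × 60 + 15) = 795.
Frame index = 795 × 24 + 12 = 19092.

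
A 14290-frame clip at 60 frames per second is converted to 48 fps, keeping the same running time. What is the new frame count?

Target frames = source frames × (target rate / source rate) = 14290 × (48)/(60) = 14290 × 4/5 = 11432.

11432 frames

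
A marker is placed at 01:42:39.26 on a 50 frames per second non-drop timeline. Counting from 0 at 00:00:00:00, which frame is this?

307976

Total seconds to the label: (1 × 3600 + 42 × 60 + 39) = 6159.
Frame index = 6159 × 50 + 26 = 307976.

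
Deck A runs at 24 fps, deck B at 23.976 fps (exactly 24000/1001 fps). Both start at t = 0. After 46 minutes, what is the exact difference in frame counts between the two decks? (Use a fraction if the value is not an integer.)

46 min = 2760 s.
A emits 24 × 2760 = 66240 frames; B emits 24000/1001 × 2760 = 66240000/1001.
Difference = 66240/1001 frames (≈ 66.1738); B is behind A.

66240/1001 frames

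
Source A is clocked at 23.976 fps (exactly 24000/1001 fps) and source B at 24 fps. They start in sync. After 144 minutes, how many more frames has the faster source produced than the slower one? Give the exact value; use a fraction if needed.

207360/1001 frames

144 min = 8640 s.
A emits 24000/1001 × 8640 = 207360000/1001 frames; B emits 24 × 8640 = 207360.
Difference = 207360/1001 frames (≈ 207.1528); B is ahead of A.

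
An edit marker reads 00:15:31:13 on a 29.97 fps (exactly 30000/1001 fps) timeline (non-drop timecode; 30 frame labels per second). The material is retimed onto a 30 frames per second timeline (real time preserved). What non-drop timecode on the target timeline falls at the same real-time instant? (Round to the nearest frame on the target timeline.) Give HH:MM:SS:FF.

00:15:32:11

Source frame index: (0×3600 + 15×60 + 31) × 30 + 13 = 27943.
Real time: 27943 / (30000/1001) = 27970943/30000 s.
Target frame: (27970943/30000) × (30) = 27970943/1000 ≈ 27970.943 → 27971.
At 30 labels/s: frame 27971 → 00:15:32:11.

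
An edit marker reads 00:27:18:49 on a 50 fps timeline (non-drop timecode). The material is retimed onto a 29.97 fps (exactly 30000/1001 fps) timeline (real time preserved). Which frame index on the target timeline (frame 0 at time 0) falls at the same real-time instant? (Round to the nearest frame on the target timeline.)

Source frame index: (0×3600 + 27×60 + 18) × 50 + 49 = 81949.
Real time: 81949 / (50) = 81949/50 s.
Target frame: (81949/50) × (30000/1001) = 7024200/143 ≈ 49120.280 → 49120.

frame 49120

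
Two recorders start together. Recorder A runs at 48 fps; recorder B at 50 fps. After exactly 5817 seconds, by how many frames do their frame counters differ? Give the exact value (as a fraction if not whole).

11634 frames

A emits 48 × 5817 = 279216 frames; B emits 50 × 5817 = 290850.
Difference = 11634 frames; B is ahead of A.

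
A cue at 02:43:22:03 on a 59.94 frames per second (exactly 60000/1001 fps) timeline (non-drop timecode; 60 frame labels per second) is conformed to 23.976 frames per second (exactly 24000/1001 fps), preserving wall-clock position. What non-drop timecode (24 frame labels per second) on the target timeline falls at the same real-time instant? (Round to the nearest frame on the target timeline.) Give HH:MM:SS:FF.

02:43:22:01

Source frame index: (2×3600 + 43×60 + 22) × 60 + 3 = 588123.
Real time: 588123 / (60000/1001) = 196237041/20000 s.
Target frame: (196237041/20000) × (24000/1001) = 1176246/5 ≈ 235249.200 → 235249.
At 24 labels/s: frame 235249 → 02:43:22:01.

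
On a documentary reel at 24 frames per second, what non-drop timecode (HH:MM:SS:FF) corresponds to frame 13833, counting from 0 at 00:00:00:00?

00:09:36:09

13833 ÷ 24 = 576 full seconds, remainder 9 frames.
576 s = 0 h 9 min 36 s.
Timecode: 00:09:36:09.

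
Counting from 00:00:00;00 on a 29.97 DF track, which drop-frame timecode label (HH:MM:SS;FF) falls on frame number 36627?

00:20:22;03

Each 10-minute DF block holds 10 × 60 × 30 − 9 × 2 = 17982 frames. 36627 ÷ 17982 → 2 full blocks, remainder 663.
Within the partial block the first minute is 1800 frames and each further minute 1798, so 0 further minute boundaries passed. Total skipped labels = 18 × 2 + 2 × 0 = 36.
Non-drop label index = 36627 + 36 = 36663; at 30 labels/s that is 00:20:22:03, i.e. DF 00:20:22;03.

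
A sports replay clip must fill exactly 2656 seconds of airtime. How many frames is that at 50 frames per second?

132800 frames

Frames = 2656 × 50 = 132800.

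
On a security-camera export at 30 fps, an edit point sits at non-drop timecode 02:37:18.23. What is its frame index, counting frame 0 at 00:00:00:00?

frame 283163

Total seconds to the label: (2 × 3600 + 37 × 60 + 18) = 9438.
Frame index = 9438 × 30 + 23 = 283163.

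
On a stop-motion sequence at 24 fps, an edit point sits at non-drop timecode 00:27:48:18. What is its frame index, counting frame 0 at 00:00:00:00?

Total seconds to the label: (0 × 3600 + 27 × 60 + 48) = 1668.
Frame index = 1668 × 24 + 18 = 40050.

40050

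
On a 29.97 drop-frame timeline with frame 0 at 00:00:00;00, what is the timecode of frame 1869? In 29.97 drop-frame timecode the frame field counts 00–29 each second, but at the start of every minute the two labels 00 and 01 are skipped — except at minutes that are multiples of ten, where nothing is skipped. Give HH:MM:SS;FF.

Ten DF minutes hold 17982 frames, so frame 1869 lies in block 0 (frames 0–17981) with 1869 frames into that block.
The block's first minute is 1800 frames and the rest 1798 each; 1869 frames reaches minute 1, so 0 × 18 + 1 × 2 = 2 labels have been skipped so far.
Adding those back, label number 1869 + 2 = 1871 at 30 labels/s is 62 s + 11 f = 0 h 1 min 2 s frame 11, i.e. 00:01:02;11.

00:01:02;11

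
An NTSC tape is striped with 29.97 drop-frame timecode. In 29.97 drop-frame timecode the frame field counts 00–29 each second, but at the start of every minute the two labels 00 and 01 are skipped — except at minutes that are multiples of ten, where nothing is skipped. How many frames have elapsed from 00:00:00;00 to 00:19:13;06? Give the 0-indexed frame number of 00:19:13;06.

As if non-drop at 30 labels/s: (0 × 3600 + 19 × 60 + 13) × 30 + 6 = 34596.
Minute boundaries passed: 19; those not divisible by 10: 19 − 1 = 18; dropped labels = 2 × 18 = 36.
Actual frame index = 34596 − 36 = 34560.

34560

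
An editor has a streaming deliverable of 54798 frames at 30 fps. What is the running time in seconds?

1826.6 seconds

Running time = 54798 / (30) = 1826.6 s.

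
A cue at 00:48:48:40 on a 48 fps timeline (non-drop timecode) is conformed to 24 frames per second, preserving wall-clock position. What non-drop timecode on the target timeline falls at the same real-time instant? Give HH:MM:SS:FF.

00:48:48:20

Source frame index: (0×3600 + 48×60 + 48) × 48 + 40 = 140584.
Real time: 140584 / (48) = 17573/6 s.
Target frame: (17573/6) × (24) = 70292.
At 24 labels/s: frame 70292 → 00:48:48:20.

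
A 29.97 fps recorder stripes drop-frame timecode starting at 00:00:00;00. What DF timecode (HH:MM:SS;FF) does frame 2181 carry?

00:01:12;23

Each 10-minute DF block holds 10 × 60 × 30 − 9 × 2 = 17982 frames. 2181 ÷ 17982 → 0 full blocks, remainder 2181.
Within the partial block the first minute is 1800 frames and each further minute 1798, so 1 further minute boundary passed. Total skipped labels = 18 × 0 + 2 × 1 = 2.
Non-drop label index = 2181 + 2 = 2183; at 30 labels/s that is 00:01:12:23, i.e. DF 00:01:12;23.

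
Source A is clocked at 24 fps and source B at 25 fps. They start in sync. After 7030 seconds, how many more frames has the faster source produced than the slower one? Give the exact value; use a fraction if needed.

7030 frames

A emits 24 × 7030 = 168720 frames; B emits 25 × 7030 = 175750.
Difference = 7030 frames; B is ahead of A.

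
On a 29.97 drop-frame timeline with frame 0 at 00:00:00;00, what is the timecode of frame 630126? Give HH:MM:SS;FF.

Ten DF minutes hold 17982 frames, so frame 630126 lies in block 35 (frames 629370–647351) with 756 frames into that block.
The block's first minute is 1800 frames and the rest 1798 each; 756 frames reaches minute 0, so 35 × 18 + 0 × 2 = 630 labels have been skipped so far.
Adding those back, label number 630126 + 630 = 630756 at 30 labels/s is 21025 s + 6 f = 5 h 50 min 25 s frame 6, i.e. 05:50:25;06.

05:50:25;06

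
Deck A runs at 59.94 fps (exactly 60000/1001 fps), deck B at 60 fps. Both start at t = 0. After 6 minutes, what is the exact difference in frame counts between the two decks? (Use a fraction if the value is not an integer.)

21600/1001 frames

6 min = 360 s.
A emits 60000/1001 × 360 = 21600000/1001 frames; B emits 60 × 360 = 21600.
Difference = 21600/1001 frames (≈ 21.5784); B is ahead of A.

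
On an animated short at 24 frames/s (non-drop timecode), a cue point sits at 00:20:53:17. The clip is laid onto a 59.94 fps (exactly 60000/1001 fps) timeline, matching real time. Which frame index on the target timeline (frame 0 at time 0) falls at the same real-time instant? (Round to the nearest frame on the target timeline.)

frame 75147

Source frame index: (0×3600 + 20×60 + 53) × 24 + 17 = 30089.
Real time: 30089 / (24) = 30089/24 s.
Target frame: (30089/24) × (60000/1001) = 75222500/1001 ≈ 75147.353 → 75147.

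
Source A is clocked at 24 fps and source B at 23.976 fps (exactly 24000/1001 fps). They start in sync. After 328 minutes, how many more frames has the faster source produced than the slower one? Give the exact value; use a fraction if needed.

472320/1001 frames

328 min = 19680 s.
A emits 24 × 19680 = 472320 frames; B emits 24000/1001 × 19680 = 472320000/1001.
Difference = 472320/1001 frames (≈ 471.8482); B is behind A.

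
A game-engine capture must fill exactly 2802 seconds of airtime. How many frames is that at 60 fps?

Frames = 2802 × 60 = 168120.

168120 frames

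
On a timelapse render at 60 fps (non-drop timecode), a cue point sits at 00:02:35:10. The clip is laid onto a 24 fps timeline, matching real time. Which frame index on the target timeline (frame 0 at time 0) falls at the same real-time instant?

Source frame index: (0×3600 + 2×60 + 35) × 60 + 10 = 9310.
Real time: 9310 / (60) = 931/6 s.
Target frame: (931/6) × (24) = 3724.

frame 3724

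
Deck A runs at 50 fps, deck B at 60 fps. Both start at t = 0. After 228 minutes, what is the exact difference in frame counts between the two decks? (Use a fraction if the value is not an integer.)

228 min = 13680 s.
A emits 50 × 13680 = 684000 frames; B emits 60 × 13680 = 820800.
Difference = 136800 frames; B is ahead of A.

136800 frames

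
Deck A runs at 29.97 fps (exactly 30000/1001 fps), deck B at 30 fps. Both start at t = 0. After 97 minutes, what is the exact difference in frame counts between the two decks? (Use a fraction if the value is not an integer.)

97 min = 5820 s.
A emits 30000/1001 × 5820 = 174600000/1001 frames; B emits 30 × 5820 = 174600.
Difference = 174600/1001 frames (≈ 174.4256); B is ahead of A.

174600/1001 frames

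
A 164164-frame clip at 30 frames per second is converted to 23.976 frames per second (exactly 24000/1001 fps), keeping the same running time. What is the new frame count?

131200 frames

Target frames = source frames × (target rate / source rate) = 164164 × (24000/1001)/(30) = 164164 × 800/1001 = 131200.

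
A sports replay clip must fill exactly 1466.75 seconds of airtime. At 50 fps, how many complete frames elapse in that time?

73337 frames

Frames = 1466.75 × 50 = 146675/2 ≈ 73337.5000.
Complete frames: 73337.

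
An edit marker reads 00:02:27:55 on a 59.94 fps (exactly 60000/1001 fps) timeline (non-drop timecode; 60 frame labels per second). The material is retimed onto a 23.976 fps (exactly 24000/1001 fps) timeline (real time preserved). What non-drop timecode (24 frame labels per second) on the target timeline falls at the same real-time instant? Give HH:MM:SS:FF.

00:02:27:22

Source frame index: (0×3600 + 2×60 + 27) × 60 + 55 = 8875.
Real time: 8875 / (60000/1001) = 71071/480 s.
Target frame: (71071/480) × (24000/1001) = 3550.
At 24 labels/s: frame 3550 → 00:02:27:22.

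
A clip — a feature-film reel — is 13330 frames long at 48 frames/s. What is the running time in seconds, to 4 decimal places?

Running time = 13330 × 1/48 = 6665/24 s ≈ 277.7083 s.

277.7083 seconds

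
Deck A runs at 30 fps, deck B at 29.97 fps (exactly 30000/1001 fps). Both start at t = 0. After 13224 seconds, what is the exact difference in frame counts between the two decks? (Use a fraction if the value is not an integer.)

A emits 30 × 13224 = 396720 frames; B emits 30000/1001 × 13224 = 396720000/1001.
Difference = 396720/1001 frames (≈ 396.3237); B is behind A.

396720/1001 frames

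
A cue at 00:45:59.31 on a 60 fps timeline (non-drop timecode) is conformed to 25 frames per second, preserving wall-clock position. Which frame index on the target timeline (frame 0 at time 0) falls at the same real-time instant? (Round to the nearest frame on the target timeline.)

frame 68988

Source frame index: (0×3600 + 45×60 + 59) × 60 + 31 = 165571.
Real time: 165571 / (60) = 165571/60 s.
Target frame: (165571/60) × (25) = 827855/12 ≈ 68987.917 → 68988.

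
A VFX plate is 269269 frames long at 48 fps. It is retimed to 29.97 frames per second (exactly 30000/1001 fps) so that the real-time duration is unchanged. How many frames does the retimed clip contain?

Target frames = source frames × (target rate / source rate) = 269269 × (30000/1001)/(48) = 269269 × 625/1001 = 168125.

168125 frames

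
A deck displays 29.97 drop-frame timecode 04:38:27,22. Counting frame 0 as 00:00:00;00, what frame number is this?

As if non-drop at 30 labels/s: (4 × 3600 + 38 × 60 + 27) × 30 + 22 = 501232.
Minute boundaries passed: 278; those not divisible by 10: 278 − 27 = 251; dropped labels = 2 × 251 = 502.
Actual frame index = 501232 − 502 = 500730.

500730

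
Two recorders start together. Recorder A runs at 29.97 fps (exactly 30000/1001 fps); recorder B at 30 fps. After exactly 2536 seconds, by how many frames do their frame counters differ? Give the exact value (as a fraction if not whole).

76080/1001 frames

A emits 30000/1001 × 2536 = 76080000/1001 frames; B emits 30 × 2536 = 76080.
Difference = 76080/1001 frames (≈ 76.0040); B is ahead of A.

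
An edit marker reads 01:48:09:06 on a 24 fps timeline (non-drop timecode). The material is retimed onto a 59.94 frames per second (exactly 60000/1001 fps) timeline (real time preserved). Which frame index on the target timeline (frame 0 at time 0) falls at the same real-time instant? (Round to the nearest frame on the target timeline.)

Source frame index: (1×3600 + 48×60 + 9) × 24 + 6 = 155742.
Real time: 155742 / (24) = 25957/4 s.
Target frame: (25957/4) × (60000/1001) = 389355000/1001 ≈ 388966.034 → 388966.

frame 388966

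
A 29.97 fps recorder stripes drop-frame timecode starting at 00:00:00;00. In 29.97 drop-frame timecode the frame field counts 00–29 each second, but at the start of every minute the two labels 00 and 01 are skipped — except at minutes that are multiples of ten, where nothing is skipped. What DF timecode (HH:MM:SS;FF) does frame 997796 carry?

Each 10-minute DF block holds 10 × 60 × 30 − 9 × 2 = 17982 frames. 997796 ÷ 17982 → 55 full blocks, remainder 8786.
Within the partial block the first minute is 1800 frames and each further minute 1798, so 4 further minute boundaries passed. Total skipped labels = 18 × 55 + 2 × 4 = 998.
Non-drop label index = 997796 + 998 = 998794; at 30 labels/s that is 09:14:53:04, i.e. DF 09:14:53;04.

09:14:53;04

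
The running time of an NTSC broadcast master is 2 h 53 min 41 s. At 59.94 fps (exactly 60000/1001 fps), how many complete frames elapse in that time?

2 h 53 min 41 s = 10421 s.
Frames = 10421 × 60000/1001 = 625260000/1001 ≈ 624635.3646.
Complete frames: 624635.

624635 frames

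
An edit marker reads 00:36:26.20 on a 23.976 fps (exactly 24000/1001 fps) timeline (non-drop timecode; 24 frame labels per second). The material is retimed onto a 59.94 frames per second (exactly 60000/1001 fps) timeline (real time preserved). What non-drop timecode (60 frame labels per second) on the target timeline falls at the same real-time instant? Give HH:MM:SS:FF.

00:36:26:50

Source frame index: (0×3600 + 36×60 + 26) × 24 + 20 = 52484.
Real time: 52484 / (24000/1001) = 13134121/6000 s.
Target frame: (13134121/6000) × (60000/1001) = 131210.
At 60 labels/s: frame 131210 → 00:36:26:50.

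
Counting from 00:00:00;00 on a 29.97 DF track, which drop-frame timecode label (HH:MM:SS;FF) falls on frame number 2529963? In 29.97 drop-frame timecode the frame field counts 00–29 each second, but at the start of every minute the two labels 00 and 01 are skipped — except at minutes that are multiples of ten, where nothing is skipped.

23:26:56;15

Each 10-minute DF block holds 10 × 60 × 30 − 9 × 2 = 17982 frames. 2529963 ÷ 17982 → 140 full blocks, remainder 12483.
Within the partial block the first minute is 1800 frames and each further minute 1798, so 6 further minute boundaries passed. Total skipped labels = 18 × 140 + 2 × 6 = 2532.
Non-drop label index = 2529963 + 2532 = 2532495; at 30 labels/s that is 23:26:56:15, i.e. DF 23:26:56;15.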